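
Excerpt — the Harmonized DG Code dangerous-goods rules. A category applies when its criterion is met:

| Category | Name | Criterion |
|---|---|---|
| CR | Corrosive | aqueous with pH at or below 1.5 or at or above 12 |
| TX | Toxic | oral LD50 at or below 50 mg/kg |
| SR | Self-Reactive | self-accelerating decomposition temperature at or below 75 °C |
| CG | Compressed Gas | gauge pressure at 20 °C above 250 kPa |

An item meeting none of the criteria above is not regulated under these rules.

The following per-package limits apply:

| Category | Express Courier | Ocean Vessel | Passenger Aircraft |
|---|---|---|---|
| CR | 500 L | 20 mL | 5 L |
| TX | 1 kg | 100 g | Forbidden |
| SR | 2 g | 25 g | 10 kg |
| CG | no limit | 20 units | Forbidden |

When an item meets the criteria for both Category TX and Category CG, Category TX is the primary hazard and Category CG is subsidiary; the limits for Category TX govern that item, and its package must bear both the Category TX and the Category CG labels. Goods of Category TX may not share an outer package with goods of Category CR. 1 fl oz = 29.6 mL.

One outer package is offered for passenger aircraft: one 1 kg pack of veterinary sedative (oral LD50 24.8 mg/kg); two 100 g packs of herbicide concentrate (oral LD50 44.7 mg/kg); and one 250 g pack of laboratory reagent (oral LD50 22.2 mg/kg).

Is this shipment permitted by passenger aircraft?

No

The veterinary sedative has oral LD50 24.8 mg/kg, which is ≤ 50 mg/kg, so it is Category TX (Toxic).
The herbicide concentrate has oral LD50 44.7 mg/kg, which is ≤ 50 mg/kg, so it is Category TX (Toxic).
With oral LD50 22.2 mg/kg (≤ 50 mg/kg), the laboratory reagent falls in Category TX.
Category TX net quantity: 1 kg + (two 100 g packs = 200 g) + 250 g = 1.45 kg.
Category TX is Forbidden by passenger aircraft.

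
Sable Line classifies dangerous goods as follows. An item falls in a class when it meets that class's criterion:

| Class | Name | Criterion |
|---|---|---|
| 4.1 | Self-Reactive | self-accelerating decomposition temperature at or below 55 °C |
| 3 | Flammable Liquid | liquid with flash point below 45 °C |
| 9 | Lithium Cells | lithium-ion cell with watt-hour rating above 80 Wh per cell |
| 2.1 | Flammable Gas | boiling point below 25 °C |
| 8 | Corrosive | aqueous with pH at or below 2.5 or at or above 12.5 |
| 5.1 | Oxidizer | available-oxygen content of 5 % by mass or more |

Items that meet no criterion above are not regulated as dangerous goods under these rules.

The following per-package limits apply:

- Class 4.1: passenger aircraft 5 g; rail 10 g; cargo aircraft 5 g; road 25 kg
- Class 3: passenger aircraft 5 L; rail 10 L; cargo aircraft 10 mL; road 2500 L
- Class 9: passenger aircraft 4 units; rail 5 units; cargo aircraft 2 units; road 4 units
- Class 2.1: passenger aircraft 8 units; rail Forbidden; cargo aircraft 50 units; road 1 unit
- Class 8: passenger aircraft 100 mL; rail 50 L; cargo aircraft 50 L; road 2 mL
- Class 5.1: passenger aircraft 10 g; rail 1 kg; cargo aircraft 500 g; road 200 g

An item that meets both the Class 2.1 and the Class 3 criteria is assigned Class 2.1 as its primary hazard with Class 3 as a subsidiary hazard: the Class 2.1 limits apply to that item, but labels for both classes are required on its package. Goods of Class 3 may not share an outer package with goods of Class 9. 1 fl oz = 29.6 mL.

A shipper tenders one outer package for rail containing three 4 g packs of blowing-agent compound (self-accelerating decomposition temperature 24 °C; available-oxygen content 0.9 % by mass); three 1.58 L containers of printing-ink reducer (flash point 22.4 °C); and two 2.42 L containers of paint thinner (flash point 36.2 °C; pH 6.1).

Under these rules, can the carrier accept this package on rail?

With self-accelerating decomposition temperature 24 °C (≤ 55 °C), the blowing-agent compound falls in Class 4.1.
With flash point 22.4 °C (< 45 °C), the printing-ink reducer falls in Class 3.
Flash point 36.2 °C meets the Class 3 criterion (Flammable Liquid), so the paint thinner is Class 3.
Class 3 net quantity: (three 1.58 L containers = 4.74 L) + (two 2.42 L containers = 4.84 L) = 9.58 L.
9.58 L ≤ 10 L (rail limit, Class 3) — within limit.
Class 4.1 quantity: three 4 g packs = 12 g.
12 g exceeds the rail limit of 10 g for Class 4.1.
The segregation rule (Class 3 with Class 9) does not apply to Class 3 with Class 4.1.

No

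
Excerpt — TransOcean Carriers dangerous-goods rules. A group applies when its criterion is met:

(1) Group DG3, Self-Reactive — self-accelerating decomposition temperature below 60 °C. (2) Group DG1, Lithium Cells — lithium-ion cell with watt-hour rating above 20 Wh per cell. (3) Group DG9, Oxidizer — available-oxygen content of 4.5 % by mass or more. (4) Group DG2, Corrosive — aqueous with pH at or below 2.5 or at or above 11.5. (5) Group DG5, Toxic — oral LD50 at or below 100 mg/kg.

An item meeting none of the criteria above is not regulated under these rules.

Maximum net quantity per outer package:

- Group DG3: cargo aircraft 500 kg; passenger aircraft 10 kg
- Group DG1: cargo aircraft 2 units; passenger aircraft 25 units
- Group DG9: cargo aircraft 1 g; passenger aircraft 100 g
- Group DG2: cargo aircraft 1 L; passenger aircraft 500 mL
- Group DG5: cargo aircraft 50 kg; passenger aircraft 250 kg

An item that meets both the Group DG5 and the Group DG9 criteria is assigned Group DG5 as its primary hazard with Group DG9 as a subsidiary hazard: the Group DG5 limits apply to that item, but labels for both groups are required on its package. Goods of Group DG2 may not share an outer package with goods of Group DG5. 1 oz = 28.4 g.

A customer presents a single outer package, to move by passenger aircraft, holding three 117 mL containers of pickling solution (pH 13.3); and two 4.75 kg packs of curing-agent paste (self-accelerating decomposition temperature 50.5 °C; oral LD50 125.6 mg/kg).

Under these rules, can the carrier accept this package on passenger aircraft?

Yes

pH 13.3 meets the Group DG2 criterion (Corrosive), so the pickling solution is Group DG2.
The curing-agent paste has self-accelerating decomposition temperature 50.5 °C, which is < 60 °C, so it is Group DG3 (Self-Reactive).
Group DG2 quantity: three 117 mL containers = 351 mL.
351 mL is within the passenger aircraft limit of 500 mL for Group DG2.
Group DG3 quantity: two 4.75 kg packs = 9.5 kg.
9.5 kg ≤ 10 kg (passenger aircraft limit, Group DG3) — within limit.
The segregation rule (Group DG2 with Group DG5) does not apply to Group DG2 with Group DG3.
Every hazard group is within its passenger aircraft limit and no segregation rule is violated.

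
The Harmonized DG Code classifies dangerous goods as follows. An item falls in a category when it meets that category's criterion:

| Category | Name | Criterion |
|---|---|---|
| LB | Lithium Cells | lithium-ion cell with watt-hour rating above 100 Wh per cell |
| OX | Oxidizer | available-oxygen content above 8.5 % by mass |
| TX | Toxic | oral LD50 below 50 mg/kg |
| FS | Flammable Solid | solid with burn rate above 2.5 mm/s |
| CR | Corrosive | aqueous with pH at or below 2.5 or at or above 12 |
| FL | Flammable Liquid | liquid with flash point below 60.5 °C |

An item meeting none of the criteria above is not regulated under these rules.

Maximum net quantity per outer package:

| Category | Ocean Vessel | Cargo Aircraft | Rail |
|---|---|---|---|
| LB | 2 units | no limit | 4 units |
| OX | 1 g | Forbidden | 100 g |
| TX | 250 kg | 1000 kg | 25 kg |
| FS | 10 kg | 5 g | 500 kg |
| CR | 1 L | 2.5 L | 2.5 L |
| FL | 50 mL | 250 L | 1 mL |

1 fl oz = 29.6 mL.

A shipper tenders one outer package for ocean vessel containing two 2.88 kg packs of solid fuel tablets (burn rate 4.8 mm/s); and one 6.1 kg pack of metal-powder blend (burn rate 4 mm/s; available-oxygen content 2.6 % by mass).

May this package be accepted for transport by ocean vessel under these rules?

With burn rate 4.8 mm/s (> 2.5 mm/s), the solid fuel tablets fall in Category FS.
With burn rate 4 mm/s (> 2.5 mm/s), the metal-powder blend falls in Category FS.
Total Category FS: (two 2.88 kg packs = 5.76 kg) + 6.1 kg = 11.86 kg.
11.86 kg exceeds the ocean vessel limit of 10 kg for Category FS.

No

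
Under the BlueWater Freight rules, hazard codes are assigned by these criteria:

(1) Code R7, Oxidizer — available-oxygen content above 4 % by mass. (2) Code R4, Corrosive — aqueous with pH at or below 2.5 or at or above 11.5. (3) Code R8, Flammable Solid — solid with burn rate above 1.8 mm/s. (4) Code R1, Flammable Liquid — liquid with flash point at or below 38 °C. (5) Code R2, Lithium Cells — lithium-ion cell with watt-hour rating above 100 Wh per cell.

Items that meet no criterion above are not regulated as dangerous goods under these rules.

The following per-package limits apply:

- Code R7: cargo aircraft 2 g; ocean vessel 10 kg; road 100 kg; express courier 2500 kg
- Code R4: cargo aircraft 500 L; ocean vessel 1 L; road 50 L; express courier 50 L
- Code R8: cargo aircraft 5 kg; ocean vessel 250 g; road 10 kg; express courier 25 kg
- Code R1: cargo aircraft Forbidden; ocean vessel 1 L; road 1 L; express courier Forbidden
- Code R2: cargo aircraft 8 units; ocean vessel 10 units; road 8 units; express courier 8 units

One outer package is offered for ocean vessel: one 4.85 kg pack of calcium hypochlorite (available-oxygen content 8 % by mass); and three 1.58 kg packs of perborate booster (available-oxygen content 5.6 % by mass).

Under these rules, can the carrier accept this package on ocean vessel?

The calcium hypochlorite has available-oxygen content 8 % by mass, which is > 4 % by mass, so it is Code R7 (Oxidizer).
Available-oxygen content 5.6 % by mass meets the Code R7 criterion (Oxidizer), so the perborate booster is Code R7.
Total Code R7: 4.85 kg + (three 1.58 kg packs = 4.74 kg) = 9.59 kg.
9.59 kg ≤ 10 kg (ocean vessel limit, Code R7) — within limit.

Yes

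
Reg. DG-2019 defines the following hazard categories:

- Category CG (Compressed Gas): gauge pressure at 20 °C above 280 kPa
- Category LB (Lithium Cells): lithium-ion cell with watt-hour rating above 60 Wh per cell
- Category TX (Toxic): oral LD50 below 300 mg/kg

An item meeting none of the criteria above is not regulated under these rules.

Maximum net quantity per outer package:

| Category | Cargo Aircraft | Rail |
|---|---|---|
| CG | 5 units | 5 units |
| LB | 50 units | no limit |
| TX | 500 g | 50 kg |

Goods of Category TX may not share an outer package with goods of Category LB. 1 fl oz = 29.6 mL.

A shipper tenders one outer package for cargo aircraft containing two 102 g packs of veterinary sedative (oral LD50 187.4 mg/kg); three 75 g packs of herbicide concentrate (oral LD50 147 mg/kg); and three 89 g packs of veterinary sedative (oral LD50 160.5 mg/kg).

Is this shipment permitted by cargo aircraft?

No

Veterinary sedative: oral LD50 187.4 mg/kg < 300 mg/kg → Category TX (Toxic).
With oral LD50 147 mg/kg (< 300 mg/kg), the herbicide concentrate falls in Category TX.
With oral LD50 160.5 mg/kg (< 300 mg/kg), the veterinary sedative falls in Category TX.
Total Category TX: (two 102 g packs = 204 g) + (three 75 g packs = 225 g) + (three 89 g packs = 267 g) = 696 g.
696 g exceeds the cargo aircraft limit of 500 g for Category TX.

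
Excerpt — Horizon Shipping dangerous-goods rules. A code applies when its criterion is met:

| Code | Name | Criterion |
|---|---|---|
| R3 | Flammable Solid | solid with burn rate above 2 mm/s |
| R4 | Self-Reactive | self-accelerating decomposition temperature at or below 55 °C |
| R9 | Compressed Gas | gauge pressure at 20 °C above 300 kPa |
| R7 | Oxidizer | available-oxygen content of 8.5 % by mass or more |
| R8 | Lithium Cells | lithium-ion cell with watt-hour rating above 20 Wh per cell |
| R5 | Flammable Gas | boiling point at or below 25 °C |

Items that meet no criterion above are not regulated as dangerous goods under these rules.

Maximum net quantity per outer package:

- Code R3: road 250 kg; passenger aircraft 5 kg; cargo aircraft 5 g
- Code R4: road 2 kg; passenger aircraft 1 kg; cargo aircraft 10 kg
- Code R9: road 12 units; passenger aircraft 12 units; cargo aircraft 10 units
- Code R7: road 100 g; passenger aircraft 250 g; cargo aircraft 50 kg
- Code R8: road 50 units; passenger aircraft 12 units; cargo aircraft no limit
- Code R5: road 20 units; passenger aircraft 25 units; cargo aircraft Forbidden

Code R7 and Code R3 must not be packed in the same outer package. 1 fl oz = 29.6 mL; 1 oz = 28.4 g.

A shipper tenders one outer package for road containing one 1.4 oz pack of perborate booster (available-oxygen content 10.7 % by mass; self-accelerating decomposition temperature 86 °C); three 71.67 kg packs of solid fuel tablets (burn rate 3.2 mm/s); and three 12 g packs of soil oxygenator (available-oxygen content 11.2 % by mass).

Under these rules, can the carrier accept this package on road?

With available-oxygen content 10.7 % by mass (≥ 8.5 % by mass), the perborate booster falls in Code R7.
The solid fuel tablets have burn rate 3.2 mm/s, which is > 2 mm/s, so they are Code R3 (Flammable Solid).
Available-oxygen content 11.2 % by mass meets the Code R7 criterion (Oxidizer), so the soil oxygenator is Code R7.
Total Code R7: (one 1.4 oz pack = 39.76 g) + (three 12 g packs = 36 g) = 75.76 g.
75.76 g ≤ 100 g (road limit, Code R7) — within limit.
Code R3 quantity: three 71.67 kg packs = 215.01 kg.
215.01 kg ≤ 250 kg (road limit, Code R3) — within limit.
Code R7 and Code R3 may not share an outer package.

No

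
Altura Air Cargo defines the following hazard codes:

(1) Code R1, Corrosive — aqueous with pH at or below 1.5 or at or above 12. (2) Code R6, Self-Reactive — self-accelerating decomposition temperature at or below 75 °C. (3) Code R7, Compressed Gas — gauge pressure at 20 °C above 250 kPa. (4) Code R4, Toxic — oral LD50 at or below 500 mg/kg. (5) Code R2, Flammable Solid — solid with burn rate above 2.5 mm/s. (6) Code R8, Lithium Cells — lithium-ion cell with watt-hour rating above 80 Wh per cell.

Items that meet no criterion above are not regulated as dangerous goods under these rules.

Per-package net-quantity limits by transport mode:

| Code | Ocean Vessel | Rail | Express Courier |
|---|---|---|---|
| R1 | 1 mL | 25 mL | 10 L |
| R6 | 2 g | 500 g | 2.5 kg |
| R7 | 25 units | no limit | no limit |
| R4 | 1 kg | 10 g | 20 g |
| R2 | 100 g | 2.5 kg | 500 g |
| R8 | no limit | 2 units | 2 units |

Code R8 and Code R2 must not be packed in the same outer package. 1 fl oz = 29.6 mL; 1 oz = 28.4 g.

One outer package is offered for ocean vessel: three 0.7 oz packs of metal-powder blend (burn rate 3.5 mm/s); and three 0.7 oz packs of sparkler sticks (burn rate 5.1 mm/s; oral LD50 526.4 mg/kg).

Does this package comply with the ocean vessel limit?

Metal-powder blend: burn rate 3.5 mm/s > 2.5 mm/s → Code R2 (Flammable Solid).
The sparkler sticks have burn rate 5.1 mm/s, which is > 2.5 mm/s, so they are Code R2 (Flammable Solid).
Code R2 net quantity: (three 0.7 oz packs = 59.64 g) + (three 0.7 oz packs = 59.64 g) = 119.28 g.
119.28 g exceeds the ocean vessel limit of 100 g for Code R2.

No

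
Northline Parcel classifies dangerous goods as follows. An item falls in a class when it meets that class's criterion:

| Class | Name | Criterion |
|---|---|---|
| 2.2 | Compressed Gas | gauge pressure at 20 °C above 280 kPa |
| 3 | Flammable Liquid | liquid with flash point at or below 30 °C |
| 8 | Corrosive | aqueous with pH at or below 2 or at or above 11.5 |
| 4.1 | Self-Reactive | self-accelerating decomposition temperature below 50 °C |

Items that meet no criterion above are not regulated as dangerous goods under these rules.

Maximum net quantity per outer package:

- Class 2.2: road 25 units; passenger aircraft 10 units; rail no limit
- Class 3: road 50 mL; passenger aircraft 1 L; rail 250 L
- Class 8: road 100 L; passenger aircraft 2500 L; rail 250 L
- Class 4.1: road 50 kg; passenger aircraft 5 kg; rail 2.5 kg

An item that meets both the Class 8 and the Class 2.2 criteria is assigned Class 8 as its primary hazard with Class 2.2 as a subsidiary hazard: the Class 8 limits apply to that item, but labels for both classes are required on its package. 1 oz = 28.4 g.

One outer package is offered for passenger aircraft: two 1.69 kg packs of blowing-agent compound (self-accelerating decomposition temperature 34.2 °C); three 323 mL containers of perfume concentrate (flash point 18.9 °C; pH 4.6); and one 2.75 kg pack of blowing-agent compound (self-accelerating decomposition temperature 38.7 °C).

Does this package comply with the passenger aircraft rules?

The blowing-agent compound has self-accelerating decomposition temperature 34.2 °C, which is < 50 °C, so it is Class 4.1 (Self-Reactive).
Perfume concentrate: flash point 18.9 °C ≤ 30 °C → Class 3 (Flammable Liquid).
With self-accelerating decomposition temperature 38.7 °C (< 50 °C), the blowing-agent compound falls in Class 4.1.
Total Class 4.1: (two 1.69 kg packs = 3.38 kg) + 2.75 kg = 6.13 kg.
6.13 kg exceeds the passenger aircraft limit of 5 kg for Class 4.1.
Class 3 quantity: three 323 mL containers = 969 mL.
That is within the Class 3 passenger aircraft limit of 1 L.

No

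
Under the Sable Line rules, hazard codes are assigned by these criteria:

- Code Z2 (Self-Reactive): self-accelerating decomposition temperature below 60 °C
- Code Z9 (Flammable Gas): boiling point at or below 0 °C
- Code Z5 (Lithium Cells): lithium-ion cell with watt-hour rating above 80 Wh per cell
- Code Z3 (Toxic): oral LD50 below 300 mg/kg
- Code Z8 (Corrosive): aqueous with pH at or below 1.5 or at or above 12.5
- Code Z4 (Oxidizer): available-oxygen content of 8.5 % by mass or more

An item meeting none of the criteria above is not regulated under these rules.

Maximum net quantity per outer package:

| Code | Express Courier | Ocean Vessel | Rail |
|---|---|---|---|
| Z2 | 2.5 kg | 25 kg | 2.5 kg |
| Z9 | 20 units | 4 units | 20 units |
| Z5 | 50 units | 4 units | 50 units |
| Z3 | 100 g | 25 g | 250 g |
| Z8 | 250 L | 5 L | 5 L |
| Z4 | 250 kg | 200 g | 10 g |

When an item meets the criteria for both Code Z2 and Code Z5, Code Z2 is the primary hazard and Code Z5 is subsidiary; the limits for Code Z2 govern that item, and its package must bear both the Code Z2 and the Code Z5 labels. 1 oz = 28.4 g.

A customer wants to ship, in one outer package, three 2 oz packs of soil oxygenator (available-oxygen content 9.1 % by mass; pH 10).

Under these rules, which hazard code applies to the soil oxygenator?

Code Z4

Soil oxygenator: available-oxygen content 9.1 % by mass ≥ 8.5 % by mass → Code Z4 (Oxidizer).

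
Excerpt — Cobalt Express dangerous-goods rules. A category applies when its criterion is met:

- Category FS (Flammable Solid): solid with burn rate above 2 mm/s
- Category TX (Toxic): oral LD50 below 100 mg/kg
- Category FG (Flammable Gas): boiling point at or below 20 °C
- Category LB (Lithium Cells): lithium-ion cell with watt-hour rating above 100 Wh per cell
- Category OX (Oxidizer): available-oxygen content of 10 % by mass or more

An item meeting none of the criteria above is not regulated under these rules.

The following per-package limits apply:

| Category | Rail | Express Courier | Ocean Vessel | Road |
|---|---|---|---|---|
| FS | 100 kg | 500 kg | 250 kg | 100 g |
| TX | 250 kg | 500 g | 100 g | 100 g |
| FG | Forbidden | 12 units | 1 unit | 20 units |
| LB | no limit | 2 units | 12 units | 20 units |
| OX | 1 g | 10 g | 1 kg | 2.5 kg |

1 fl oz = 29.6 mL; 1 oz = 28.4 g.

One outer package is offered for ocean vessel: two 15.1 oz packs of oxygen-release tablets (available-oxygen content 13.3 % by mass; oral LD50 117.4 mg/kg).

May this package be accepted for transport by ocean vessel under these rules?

Yes

The oxygen-release tablets have available-oxygen content 13.3 % by mass, which is ≥ 10 % by mass, so they are Category OX (Oxidizer).
Category OX quantity: two 15.1 oz packs = 857.68 g.
857.68 g ≤ 1 kg (ocean vessel limit, Category OX) — within limit.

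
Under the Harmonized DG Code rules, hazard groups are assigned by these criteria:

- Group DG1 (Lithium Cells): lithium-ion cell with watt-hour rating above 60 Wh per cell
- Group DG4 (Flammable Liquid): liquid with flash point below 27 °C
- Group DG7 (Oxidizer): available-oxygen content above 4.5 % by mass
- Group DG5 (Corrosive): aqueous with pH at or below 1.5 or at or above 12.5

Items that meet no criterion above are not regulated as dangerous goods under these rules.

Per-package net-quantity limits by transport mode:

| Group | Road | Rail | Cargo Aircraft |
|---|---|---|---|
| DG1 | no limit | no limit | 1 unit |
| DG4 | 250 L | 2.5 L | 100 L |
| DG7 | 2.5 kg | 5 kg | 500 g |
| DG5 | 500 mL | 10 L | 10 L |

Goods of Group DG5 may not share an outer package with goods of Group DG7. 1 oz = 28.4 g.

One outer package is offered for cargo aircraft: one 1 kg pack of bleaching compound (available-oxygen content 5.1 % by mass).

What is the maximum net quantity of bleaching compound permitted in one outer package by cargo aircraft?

The bleaching compound has available-oxygen content 5.1 % by mass, which is > 4.5 % by mass, so it is Group DG7 (Oxidizer).
The cargo aircraft limit for Group DG7 is 500 g.

500 g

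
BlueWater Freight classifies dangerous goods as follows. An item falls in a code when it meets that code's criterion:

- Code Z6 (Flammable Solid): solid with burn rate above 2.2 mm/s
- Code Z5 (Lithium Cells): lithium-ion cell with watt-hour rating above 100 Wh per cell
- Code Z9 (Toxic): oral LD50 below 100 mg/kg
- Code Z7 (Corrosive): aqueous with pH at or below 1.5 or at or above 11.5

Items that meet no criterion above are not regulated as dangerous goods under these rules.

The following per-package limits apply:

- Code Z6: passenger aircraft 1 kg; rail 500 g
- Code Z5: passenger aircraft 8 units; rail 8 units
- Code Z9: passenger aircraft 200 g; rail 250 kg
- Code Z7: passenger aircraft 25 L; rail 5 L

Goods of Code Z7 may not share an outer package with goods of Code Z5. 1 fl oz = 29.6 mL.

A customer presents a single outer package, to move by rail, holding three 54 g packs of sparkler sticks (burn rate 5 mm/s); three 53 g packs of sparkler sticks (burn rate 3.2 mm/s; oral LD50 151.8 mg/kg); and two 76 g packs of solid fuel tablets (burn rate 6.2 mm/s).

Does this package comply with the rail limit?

With burn rate 5 mm/s (> 2.2 mm/s), the sparkler sticks fall in Code Z6.
With burn rate 3.2 mm/s (> 2.2 mm/s), the sparkler sticks fall in Code Z6.
With burn rate 6.2 mm/s (> 2.2 mm/s), the solid fuel tablets fall in Code Z6.
Total Code Z6: (three 54 g packs = 162 g) + (three 53 g packs = 159 g) + (two 76 g packs = 152 g) = 473 g.
That is within the Code Z6 rail limit of 500 g.

Yes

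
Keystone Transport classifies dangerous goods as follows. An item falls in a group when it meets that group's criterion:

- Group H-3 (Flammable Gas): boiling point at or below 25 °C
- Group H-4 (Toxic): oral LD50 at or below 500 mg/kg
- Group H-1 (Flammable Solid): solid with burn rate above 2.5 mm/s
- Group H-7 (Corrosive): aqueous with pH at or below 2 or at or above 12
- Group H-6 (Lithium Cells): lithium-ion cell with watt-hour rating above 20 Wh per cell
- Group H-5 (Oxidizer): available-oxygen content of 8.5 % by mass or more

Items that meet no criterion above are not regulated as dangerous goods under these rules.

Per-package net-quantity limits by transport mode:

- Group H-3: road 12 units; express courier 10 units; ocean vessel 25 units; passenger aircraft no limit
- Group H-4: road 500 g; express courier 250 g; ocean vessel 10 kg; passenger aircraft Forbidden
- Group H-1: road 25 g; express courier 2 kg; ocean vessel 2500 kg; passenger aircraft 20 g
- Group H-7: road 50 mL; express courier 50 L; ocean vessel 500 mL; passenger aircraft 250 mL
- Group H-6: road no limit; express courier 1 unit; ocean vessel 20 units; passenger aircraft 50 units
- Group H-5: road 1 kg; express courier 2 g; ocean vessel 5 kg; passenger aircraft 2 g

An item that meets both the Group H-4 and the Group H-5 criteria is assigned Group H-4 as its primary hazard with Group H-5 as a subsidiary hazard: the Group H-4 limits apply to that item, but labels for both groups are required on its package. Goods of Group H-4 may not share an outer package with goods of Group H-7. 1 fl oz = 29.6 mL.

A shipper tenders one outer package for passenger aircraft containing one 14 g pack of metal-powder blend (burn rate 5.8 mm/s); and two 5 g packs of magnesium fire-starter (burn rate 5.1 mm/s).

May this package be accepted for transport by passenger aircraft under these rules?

No

The metal-powder blend has burn rate 5.8 mm/s, which is > 2.5 mm/s, so it is Group H-1 (Flammable Solid).
Magnesium fire-starter: burn rate 5.1 mm/s > 2.5 mm/s → Group H-1 (Flammable Solid).
Group H-1 net quantity: 14 g + (two 5 g packs = 10 g) = 24 g.
24 g exceeds the passenger aircraft limit of 20 g for Group H-1.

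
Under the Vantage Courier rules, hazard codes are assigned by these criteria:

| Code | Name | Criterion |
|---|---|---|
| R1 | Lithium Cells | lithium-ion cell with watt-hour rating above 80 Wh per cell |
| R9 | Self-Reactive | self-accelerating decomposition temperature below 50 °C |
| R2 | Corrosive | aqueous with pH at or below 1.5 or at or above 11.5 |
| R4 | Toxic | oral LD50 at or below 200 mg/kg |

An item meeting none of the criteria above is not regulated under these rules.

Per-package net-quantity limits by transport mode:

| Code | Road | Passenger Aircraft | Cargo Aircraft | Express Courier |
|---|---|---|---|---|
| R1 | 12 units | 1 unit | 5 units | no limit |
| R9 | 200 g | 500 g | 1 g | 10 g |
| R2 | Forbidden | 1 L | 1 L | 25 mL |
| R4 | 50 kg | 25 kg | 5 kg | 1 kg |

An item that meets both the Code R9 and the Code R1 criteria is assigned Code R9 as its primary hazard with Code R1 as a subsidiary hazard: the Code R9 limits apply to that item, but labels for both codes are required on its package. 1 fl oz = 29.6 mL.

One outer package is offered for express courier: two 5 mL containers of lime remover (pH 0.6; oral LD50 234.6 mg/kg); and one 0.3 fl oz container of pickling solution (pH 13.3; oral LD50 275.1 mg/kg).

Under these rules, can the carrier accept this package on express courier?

Yes

The lime remover has pH 0.6, which is ≤ 1.5, so it is Code R2 (Corrosive).
pH 13.3 meets the Code R2 criterion (Corrosive), so the pickling solution is Code R2.
Code R2 net quantity: (two 5 mL containers = 10 mL) + (one 0.3 fl oz container = 8.88 mL) = 18.88 mL.
18.88 mL ≤ 25 mL (express courier limit, Code R2) — within limit.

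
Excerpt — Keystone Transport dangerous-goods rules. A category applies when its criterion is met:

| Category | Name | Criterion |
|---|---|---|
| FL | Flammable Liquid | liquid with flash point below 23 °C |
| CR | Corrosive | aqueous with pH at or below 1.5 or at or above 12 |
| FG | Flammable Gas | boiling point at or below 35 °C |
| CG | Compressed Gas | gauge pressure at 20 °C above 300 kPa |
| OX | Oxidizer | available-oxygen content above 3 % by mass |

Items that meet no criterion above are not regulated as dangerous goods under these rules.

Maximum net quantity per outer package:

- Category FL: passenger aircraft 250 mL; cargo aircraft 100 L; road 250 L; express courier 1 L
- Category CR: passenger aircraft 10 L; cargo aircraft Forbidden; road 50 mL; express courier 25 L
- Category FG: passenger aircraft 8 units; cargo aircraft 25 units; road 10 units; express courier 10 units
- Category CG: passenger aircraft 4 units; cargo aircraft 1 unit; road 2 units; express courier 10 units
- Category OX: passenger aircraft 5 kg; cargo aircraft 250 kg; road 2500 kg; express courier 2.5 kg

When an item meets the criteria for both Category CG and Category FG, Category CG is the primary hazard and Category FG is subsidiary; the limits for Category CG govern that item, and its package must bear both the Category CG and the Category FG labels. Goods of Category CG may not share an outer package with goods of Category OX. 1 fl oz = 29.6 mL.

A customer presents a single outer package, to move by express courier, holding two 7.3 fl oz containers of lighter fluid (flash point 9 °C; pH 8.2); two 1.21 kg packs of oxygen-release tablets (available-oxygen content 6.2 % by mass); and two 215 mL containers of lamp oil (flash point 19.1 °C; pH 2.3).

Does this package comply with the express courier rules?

Lighter fluid: flash point 9 °C < 23 °C → Category FL (Flammable Liquid).
With available-oxygen content 6.2 % by mass (> 3 % by mass), the oxygen-release tablets fall in Category OX.
With flash point 19.1 °C (< 23 °C), the lamp oil falls in Category FL.
Category FL net quantity: (two 7.3 fl oz containers = 432.16 mL) + (two 215 mL containers = 430 mL) = 862.16 mL.
862.16 mL ≤ 1 L (express courier limit, Category FL) — within limit.
Category OX quantity: two 1.21 kg packs = 2.42 kg.
That is within the Category OX express courier limit of 2.5 kg.
The segregation rule (Category CG with Category OX) does not apply to Category FL with Category OX.
Every hazard category is within its express courier limit and no segregation rule is violated.

Yes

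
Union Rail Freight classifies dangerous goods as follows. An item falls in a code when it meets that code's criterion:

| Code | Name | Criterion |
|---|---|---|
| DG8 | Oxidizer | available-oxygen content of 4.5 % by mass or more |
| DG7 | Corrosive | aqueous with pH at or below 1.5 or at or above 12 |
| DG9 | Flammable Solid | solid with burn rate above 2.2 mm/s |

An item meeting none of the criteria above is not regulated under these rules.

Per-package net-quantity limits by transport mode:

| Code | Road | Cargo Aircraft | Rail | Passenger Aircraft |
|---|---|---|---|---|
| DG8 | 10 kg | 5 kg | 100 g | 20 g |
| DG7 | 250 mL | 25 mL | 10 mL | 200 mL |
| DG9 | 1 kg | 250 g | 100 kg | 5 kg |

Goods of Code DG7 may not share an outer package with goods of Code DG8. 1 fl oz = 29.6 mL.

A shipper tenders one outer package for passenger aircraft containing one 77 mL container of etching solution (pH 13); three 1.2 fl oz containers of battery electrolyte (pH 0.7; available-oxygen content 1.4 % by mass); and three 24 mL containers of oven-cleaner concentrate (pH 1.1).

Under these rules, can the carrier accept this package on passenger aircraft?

With pH 13 (≥ 12), the etching solution falls in Code DG7.
pH 0.7 meets the Code DG7 criterion (Corrosive), so the battery electrolyte is Code DG7.
pH 1.1 meets the Code DG7 criterion (Corrosive), so the oven-cleaner concentrate is Code DG7.
Total Code DG7: 77 mL + (three 1.2 fl oz containers = 106.56 mL) + (three 24 mL containers = 72 mL) = 255.56 mL.
255.56 mL > 200 mL (passenger aircraft limit, Code DG7) — over the limit.

No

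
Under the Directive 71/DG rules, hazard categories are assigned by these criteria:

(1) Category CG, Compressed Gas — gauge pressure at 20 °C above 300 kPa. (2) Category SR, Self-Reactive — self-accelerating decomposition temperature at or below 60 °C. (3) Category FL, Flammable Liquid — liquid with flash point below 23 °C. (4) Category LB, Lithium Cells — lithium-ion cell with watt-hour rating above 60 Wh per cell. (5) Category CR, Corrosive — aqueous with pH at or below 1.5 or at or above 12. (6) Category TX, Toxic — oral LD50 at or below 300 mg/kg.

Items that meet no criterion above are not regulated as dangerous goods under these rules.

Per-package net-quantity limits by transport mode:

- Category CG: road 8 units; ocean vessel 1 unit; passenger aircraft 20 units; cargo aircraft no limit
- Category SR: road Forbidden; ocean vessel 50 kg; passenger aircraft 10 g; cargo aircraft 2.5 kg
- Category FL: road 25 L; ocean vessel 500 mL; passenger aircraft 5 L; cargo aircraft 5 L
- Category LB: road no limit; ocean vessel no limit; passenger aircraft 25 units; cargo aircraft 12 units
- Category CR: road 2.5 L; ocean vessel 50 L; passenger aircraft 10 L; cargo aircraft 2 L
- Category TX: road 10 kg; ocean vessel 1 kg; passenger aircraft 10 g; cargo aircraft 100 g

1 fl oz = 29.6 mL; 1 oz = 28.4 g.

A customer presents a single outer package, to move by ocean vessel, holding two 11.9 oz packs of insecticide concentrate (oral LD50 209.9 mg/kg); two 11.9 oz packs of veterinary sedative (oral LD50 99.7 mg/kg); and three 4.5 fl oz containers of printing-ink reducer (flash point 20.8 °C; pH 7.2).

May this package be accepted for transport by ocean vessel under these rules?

Insecticide concentrate: oral LD50 209.9 mg/kg ≤ 300 mg/kg → Category TX (Toxic).
The veterinary sedative has oral LD50 99.7 mg/kg, which is ≤ 300 mg/kg, so it is Category TX (Toxic).
With flash point 20.8 °C (< 23 °C), the printing-ink reducer falls in Category FL.
Category TX net quantity: (two 11.9 oz packs = 675.92 g) + (two 11.9 oz packs = 675.92 g) = 1351.84 g.
1351.84 g exceeds the ocean vessel limit of 1 kg for Category TX.
Category FL quantity: three 4.5 fl oz containers = 399.6 mL.
That is within the Category FL ocean vessel limit of 500 mL.

No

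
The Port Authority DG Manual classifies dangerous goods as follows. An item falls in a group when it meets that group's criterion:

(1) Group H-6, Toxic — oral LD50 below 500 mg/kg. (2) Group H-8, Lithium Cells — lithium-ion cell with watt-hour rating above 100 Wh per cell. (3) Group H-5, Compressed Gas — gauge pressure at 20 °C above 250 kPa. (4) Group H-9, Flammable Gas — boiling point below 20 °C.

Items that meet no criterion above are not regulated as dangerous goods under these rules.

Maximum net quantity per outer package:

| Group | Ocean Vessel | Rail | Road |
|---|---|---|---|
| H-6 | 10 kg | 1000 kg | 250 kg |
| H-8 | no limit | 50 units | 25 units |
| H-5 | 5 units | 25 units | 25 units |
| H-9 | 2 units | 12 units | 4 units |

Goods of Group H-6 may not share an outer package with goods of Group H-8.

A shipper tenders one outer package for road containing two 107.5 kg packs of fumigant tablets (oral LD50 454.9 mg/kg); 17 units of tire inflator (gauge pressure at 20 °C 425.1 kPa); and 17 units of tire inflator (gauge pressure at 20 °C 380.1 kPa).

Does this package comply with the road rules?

The fumigant tablets have oral LD50 454.9 mg/kg, which is < 500 mg/kg, so they are Group H-6 (Toxic).
Gauge pressure at 20 °C 425.1 kPa meets the Group H-5 criterion (Compressed Gas), so the tire inflator is Group H-5.
The tire inflator has gauge pressure at 20 °C 380.1 kPa, which is > 250 kPa, so it is Group H-5 (Compressed Gas).
Total Group H-5: 17 units + 17 units = 34 units.
That exceeds the Group H-5 road limit of 25 units.
Group H-6 quantity: two 107.5 kg packs = 215 kg.
215 kg is within the road limit of 250 kg for Group H-6.
The segregation rule (Group H-6 with Group H-8) does not apply to Group H-5 with Group H-6.

No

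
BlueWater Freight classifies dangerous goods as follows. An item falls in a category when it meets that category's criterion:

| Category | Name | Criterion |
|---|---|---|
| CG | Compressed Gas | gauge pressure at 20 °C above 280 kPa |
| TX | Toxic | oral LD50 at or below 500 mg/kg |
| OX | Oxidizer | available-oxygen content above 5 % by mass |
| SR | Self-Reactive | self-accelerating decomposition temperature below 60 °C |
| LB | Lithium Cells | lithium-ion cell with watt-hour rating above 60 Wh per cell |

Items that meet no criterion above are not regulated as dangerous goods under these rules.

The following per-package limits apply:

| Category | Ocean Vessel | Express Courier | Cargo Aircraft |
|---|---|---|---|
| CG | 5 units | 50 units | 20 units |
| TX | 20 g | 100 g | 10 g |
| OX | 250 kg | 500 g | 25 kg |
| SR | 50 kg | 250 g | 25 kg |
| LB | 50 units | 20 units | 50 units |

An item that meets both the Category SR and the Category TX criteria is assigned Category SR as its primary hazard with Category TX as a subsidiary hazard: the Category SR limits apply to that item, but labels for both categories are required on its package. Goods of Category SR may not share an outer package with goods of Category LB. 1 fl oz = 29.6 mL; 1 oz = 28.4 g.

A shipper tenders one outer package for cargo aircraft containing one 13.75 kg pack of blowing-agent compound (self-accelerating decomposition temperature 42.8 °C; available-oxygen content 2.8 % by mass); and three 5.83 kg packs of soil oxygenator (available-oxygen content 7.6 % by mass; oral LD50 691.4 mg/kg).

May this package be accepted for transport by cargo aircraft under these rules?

Self-accelerating decomposition temperature 42.8 °C meets the Category SR criterion (Self-Reactive), so the blowing-agent compound is Category SR.
With available-oxygen content 7.6 % by mass (> 5 % by mass), the soil oxygenator falls in Category OX.
Category SR quantity: 13.75 kg.
13.75 kg ≤ 25 kg (cargo aircraft limit, Category SR) — within limit.
Category OX quantity: three 5.83 kg packs = 17.49 kg.
17.49 kg ≤ 25 kg (cargo aircraft limit, Category OX) — within limit.
The segregation rule (Category SR with Category LB) does not apply to Category SR with Category OX.
Every hazard category is within its cargo aircraft limit and no segregation rule is violated.

Yes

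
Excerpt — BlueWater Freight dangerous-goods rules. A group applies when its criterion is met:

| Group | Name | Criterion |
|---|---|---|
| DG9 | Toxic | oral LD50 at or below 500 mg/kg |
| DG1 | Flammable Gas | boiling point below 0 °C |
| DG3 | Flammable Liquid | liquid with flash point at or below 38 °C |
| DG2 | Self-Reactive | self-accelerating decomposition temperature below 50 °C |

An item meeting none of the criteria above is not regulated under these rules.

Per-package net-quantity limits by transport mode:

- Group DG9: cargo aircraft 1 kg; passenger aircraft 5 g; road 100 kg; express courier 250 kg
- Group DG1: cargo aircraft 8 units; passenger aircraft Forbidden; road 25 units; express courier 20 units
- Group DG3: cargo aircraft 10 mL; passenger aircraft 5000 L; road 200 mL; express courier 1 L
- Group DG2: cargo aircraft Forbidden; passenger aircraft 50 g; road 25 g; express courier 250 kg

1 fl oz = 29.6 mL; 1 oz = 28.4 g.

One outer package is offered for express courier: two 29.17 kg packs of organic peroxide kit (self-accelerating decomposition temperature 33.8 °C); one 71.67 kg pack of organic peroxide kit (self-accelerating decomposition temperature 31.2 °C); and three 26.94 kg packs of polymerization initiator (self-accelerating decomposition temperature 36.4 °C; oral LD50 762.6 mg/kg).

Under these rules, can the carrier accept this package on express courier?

Organic peroxide kit: self-accelerating decomposition temperature 33.8 °C < 50 °C → Group DG2 (Self-Reactive).
With self-accelerating decomposition temperature 31.2 °C (< 50 °C), the organic peroxide kit falls in Group DG2.
With self-accelerating decomposition temperature 36.4 °C (< 50 °C), the polymerization initiator falls in Group DG2.
Group DG2 net quantity: (two 29.17 kg packs = 58.34 kg) + 71.67 kg + (three 26.94 kg packs = 80.82 kg) = 210.83 kg.
210.83 kg ≤ 250 kg (express courier limit, Group DG2) — within limit.

Yes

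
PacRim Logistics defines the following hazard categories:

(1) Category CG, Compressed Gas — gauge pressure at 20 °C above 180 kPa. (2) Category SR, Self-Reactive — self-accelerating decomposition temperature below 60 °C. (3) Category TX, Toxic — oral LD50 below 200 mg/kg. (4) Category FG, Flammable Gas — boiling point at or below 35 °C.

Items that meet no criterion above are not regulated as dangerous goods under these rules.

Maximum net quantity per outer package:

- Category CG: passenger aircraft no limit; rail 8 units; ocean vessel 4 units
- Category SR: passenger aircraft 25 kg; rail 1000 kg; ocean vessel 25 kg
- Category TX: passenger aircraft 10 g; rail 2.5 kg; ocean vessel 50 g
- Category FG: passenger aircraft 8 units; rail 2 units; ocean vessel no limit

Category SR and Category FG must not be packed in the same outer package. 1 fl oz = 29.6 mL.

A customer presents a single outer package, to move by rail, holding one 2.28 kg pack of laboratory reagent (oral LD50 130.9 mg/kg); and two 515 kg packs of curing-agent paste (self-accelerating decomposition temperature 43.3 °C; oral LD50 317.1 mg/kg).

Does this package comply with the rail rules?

No

The laboratory reagent has oral LD50 130.9 mg/kg, which is < 200 mg/kg, so it is Category TX (Toxic).
With self-accelerating decomposition temperature 43.3 °C (< 60 °C), the curing-agent paste falls in Category SR.
Category SR quantity: two 515 kg packs = 1030 kg.
That exceeds the Category SR rail limit of 1000 kg.
Category TX quantity: 2.28 kg.
2.28 kg ≤ 2.5 kg (rail limit, Category TX) — within limit.
The segregation rule (Category SR with Category FG) does not apply to Category SR with Category TX.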